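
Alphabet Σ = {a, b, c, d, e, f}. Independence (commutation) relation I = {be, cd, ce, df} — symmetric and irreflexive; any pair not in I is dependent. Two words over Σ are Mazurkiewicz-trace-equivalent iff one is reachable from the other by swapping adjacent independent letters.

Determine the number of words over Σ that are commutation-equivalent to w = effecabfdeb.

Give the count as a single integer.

8

0(e) covers ∅
1(f) covers 0:e
2(f) covers 1:f
3(e) covers 2:f
4(c) covers 2:f
5(a) covers 3:e, 4:c
6(b) covers 5:a
7(f) covers 6:b
8(d) covers 6:b
9(e) covers 7:f, 8:d
10(b) covers 7:f, 8:d
floor of heap: 0:e
completions by unplaced set U, small U first (add the entries for U minus each lowest piece of U):
  |U|=1: {9}:1  {10}:1
  |U|=2: {9,10}:2
  |U|=3: {7,9,10}:2  {8,9,10}:2
  |U|=4: {7,8,9,10}:4
  |U|=5: {6,7,8,9,10}:4
  |U|=6: {5,6,7,8,9,10}:4
  |U|=7: {3,5,6,7,8,9,10}:4  {4,5,6,7,8,9,10}:4
  |U|=8: {3,4,5,6,7,8,9,10}:8
  |U|=9: {2,3,4,5,6,7,8,9,10}:8
  start at 0(e): 8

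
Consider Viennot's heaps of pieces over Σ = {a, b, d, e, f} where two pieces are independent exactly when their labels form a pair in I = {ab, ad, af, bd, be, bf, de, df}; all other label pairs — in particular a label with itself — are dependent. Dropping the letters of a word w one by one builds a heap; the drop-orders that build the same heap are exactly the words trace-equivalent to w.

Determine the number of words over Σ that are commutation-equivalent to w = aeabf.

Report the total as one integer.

#0=a has no predecessor
#1=e depends on [0:a]
#2=a depends on [1:e]
#3=b has no predecessor
#4=f depends on [1:e]
sources: [0:a, 3:b]
N(rest) = Σ N(rest − s) over sources s of rest; N(one piece) = 1:
  size 1 → [2]=1  [3]=1  [4]=1
  size 2 → [2,3]=2  [2,4]=2  [3,4]=2
  size 3 → [1,2,4]=2  [2,3,4]=6
  first=0(a) contributes 8
  first=3(b) contributes 2
|[w]| = 10

10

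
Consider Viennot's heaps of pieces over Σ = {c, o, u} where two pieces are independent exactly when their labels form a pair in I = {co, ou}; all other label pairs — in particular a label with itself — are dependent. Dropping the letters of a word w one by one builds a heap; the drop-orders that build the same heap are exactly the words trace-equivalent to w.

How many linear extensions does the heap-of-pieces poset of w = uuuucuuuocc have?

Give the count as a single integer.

#0=u has no predecessor
#1=u depends on [0:u]
#2=u depends on [1:u]
#3=u depends on [2:u]
#4=c depends on [3:u]
#5=u depends on [4:c]
#6=u depends on [5:u]
#7=u depends on [6:u]
#8=o has no predecessor
#9=c depends on [7:u]
#10=c depends on [9:c]
sources: [0:u, 8:o]
N(rest) = Σ N(rest − s) over sources s of rest; N(one piece) = 1:
  size 1 → [8]=1  [10]=1
  size 2 → [8,10]=2  [9,10]=1
  size 3 → [7,9,10]=1  [8,9,10]=3
  size 4 → [6,7,9,10]=1  [7,8,9,10]=4
  size 5 → [5,6,7,9,10]=1  [6,7,8,9,10]=5
  size 6 → [4,5,6,7,9,10]=1  [5,6,7,8,9,10]=6
  size 7 → [3,4,5,6,7,9,10]=1  [4,5,6,7,8,9,10]=7
  size 8 → [2,3,4,5,6,7,9,10]=1  [3,4,5,6,7,8,9,10]=8
  size 9 → [1,2,3,4,5,6,7,9,10]=1  [2,3,4,5,6,7,8,9,10]=9
  first=0(u) contributes 10
  first=8(o) contributes 1
|[w]| = 11

11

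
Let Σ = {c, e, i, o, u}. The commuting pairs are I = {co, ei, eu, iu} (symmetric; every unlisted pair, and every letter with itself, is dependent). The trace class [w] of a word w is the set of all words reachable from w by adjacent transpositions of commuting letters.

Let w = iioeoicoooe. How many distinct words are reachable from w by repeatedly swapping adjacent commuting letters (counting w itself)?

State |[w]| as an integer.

drop 0:i onto floor
drop 1:i onto {0:i}
drop 2:o onto {1:i}
drop 3:e onto {2:o}
drop 4:o onto {3:e}
drop 5:i onto {4:o}
drop 6:c onto {5:i}
drop 7:o onto {5:i}
drop 8:o onto {7:o}
drop 9:o onto {8:o}
drop 10:e onto {6:c, 9:o}
ground layer = {0:i}
drop-orders for the pieces not yet dropped (sum over which currently-grounded one goes next):
  1 to go: {10} 1
  2 to go: {6,10} 1  {9,10} 1
  3 to go: {6,9,10} 2  {8,9,10} 1
  4 to go: {6,8,9,10} 3  {7,8,9,10} 1
  5 to go: {6,7,8,9,10} 4
  6 to go: {5,6,7,8,9,10} 4
  7 to go: {4,5,6,7,8,9,10} 4
  8 to go: {3,4,5,6,7,8,9,10} 4
  9 to go: {2,3,4,5,6,7,8,9,10} 4
  if 0:i drops first: 4 orders

4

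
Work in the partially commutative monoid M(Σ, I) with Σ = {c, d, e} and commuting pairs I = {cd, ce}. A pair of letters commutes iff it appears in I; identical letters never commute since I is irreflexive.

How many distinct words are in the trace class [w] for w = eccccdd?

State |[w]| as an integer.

35

0(e) covers ∅
1(c) covers ∅
2(c) covers 1:c
3(c) covers 2:c
4(c) covers 3:c
5(d) covers 0:e
6(d) covers 5:d
floor of heap: 0:e, 1:c
completions by unplaced set U, small U first (add the entries for U minus each lowest piece of U):
  |U|=1: {4}:1  {6}:1
  |U|=2: {3,4}:1  {4,6}:2  {5,6}:1
  |U|=3: {0,5,6}:1  {2,3,4}:1  {3,4,6}:3  {4,5,6}:3
  |U|=4: {0,4,5,6}:4  {1,2,3,4}:1  {2,3,4,6}:4  {3,4,5,6}:6
  |U|=5: {0,3,4,5,6}:10  {1,2,3,4,6}:5  {2,3,4,5,6}:10
  start at 0(e): 15
  start at 1(c): 20
sum over floor = 35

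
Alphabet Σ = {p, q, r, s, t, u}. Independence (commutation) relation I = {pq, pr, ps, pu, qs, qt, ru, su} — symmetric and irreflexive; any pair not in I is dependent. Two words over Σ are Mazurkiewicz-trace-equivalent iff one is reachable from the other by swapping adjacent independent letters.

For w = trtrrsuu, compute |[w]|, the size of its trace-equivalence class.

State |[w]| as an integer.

10

0(t) covers ∅
1(r) covers 0:t
2(t) covers 1:r
3(r) covers 2:t
4(r) covers 3:r
5(s) covers 4:r
6(u) covers 2:t
7(u) covers 6:u
floor of heap: 0:t
completions by unplaced set U, small U first (add the entries for U minus each lowest piece of U):
  |U|=1: {5}:1  {7}:1
  |U|=2: {4,5}:1  {5,7}:2  {6,7}:1
  |U|=3: {3,4,5}:1  {4,5,7}:3  {5,6,7}:3
  |U|=4: {3,4,5,7}:4  {4,5,6,7}:6
  |U|=5: {3,4,5,6,7}:10
  |U|=6: {2,3,4,5,6,7}:10
  start at 0(t): 10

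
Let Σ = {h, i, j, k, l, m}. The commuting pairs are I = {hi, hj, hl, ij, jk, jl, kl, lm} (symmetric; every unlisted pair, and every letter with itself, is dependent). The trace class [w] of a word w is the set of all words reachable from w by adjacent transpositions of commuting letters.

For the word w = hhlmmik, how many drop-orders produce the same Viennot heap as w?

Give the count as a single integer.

0(h) covers ∅
1(h) covers 0:h
2(l) covers ∅
3(m) covers 1:h
4(m) covers 3:m
5(i) covers 2:l, 4:m
6(k) covers 5:i
floor of heap: 0:h, 2:l
completions by unplaced set U, small U first (add the entries for U minus each lowest piece of U):
  |U|=1: {6}:1
  |U|=2: {5,6}:1
  |U|=3: {2,5,6}:1  {4,5,6}:1
  |U|=4: {2,4,5,6}:2  {3,4,5,6}:1
  |U|=5: {1,3,4,5,6}:1  {2,3,4,5,6}:3
  start at 0(h): 4
  start at 2(l): 1
sum over floor = 5

5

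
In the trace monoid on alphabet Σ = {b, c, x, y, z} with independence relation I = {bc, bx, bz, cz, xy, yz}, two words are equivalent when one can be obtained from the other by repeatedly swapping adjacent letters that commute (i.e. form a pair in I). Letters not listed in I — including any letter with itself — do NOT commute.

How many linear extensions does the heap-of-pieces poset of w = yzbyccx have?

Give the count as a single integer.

6

0(y) covers ∅
1(z) covers ∅
2(b) covers 0:y
3(y) covers 2:b
4(c) covers 3:y
5(c) covers 4:c
6(x) covers 1:z, 5:c
floor of heap: 0:y, 1:z
completions by unplaced set U, small U first (add the entries for U minus each lowest piece of U):
  |U|=1: {6}:1
  |U|=2: {1,6}:1  {5,6}:1
  |U|=3: {1,5,6}:2  {4,5,6}:1
  |U|=4: {1,4,5,6}:3  {3,4,5,6}:1
  |U|=5: {1,3,4,5,6}:4  {2,3,4,5,6}:1
  start at 0(y): 5
  start at 1(z): 1
sum over floor = 6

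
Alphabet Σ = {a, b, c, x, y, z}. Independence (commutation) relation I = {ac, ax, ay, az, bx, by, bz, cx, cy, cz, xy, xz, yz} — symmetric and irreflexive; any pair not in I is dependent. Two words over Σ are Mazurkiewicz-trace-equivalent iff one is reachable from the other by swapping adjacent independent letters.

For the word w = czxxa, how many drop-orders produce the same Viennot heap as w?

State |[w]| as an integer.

60

0(c) covers ∅
1(z) covers ∅
2(x) covers ∅
3(x) covers 2:x
4(a) covers ∅
floor of heap: 0:c, 1:z, 2:x, 4:a
completions by unplaced set U, small U first (add the entries for U minus each lowest piece of U):
  |U|=1: {0}:1  {1}:1  {3}:1  {4}:1
  |U|=2: {0,1}:2  {0,3}:2  {0,4}:2  {1,3}:2  {1,4}:2  {2,3}:1  {3,4}:2
  |U|=3: {0,1,3}:6  {0,1,4}:6  {0,2,3}:3  {0,3,4}:6  {1,2,3}:3  {1,3,4}:6  {2,3,4}:3
  start at 0(c): 12
  start at 1(z): 12
  start at 2(x): 24
  start at 4(a): 12
sum over floor = 60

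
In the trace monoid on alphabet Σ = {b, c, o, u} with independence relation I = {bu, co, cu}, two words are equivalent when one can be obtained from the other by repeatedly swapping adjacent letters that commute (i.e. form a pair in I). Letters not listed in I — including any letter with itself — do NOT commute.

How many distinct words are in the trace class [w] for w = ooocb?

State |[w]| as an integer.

piece 0:o — minimal
piece 1:o rests on {0:o}
piece 2:o rests on {1:o}
piece 3:c — minimal
piece 4:b rests on {2:o, 3:c}
minimal pieces: {0:o, 3:c}
ways to finish when only these pieces remain (= sum over removing one remaining piece with nothing left below it):
  1 left: {4}→1
  2 left: {2,4}→1  {3,4}→1
  3 left: {1,2,4}→1  {2,3,4}→2
  placing 0:o first → 3 extensions
  placing 3:c first → 1 extensions
total linear extensions = 4

4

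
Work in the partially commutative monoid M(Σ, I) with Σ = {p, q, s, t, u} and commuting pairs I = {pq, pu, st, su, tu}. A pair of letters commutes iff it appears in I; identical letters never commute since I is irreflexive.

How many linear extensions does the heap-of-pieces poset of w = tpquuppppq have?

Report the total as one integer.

#0=t has no predecessor
#1=p depends on [0:t]
#2=q depends on [0:t]
#3=u depends on [2:q]
#4=u depends on [3:u]
#5=p depends on [1:p]
#6=p depends on [5:p]
#7=p depends on [6:p]
#8=p depends on [7:p]
#9=q depends on [4:u]
sources: [0:t]
N(rest) = Σ N(rest − s) over sources s of rest; N(one piece) = 1:
  size 1 → [8]=1  [9]=1
  size 2 → [4,9]=1  [7,8]=1  [8,9]=2
  size 3 → [3,4,9]=1  [4,8,9]=3  [6,7,8]=1  [7,8,9]=3
  size 4 → [2,3,4,9]=1  [3,4,8,9]=4  [4,7,8,9]=6  [5,6,7,8]=1  [6,7,8,9]=4
  size 5 → [1,5,6,7,8]=1  [2,3,4,8,9]=5  [3,4,7,8,9]=10  [4,6,7,8,9]=10  [5,6,7,8,9]=5
  size 6 → [1,5,6,7,8,9]=6  [2,3,4,7,8,9]=15  [3,4,6,7,8,9]=20  [4,5,6,7,8,9]=15
  size 7 → [1,4,5,6,7,8,9]=21  [2,3,4,6,7,8,9]=35  [3,4,5,6,7,8,9]=35
  size 8 → [1,3,4,5,6,7,8,9]=56  [2,3,4,5,6,7,8,9]=70
  first=0(t) contributes 126

126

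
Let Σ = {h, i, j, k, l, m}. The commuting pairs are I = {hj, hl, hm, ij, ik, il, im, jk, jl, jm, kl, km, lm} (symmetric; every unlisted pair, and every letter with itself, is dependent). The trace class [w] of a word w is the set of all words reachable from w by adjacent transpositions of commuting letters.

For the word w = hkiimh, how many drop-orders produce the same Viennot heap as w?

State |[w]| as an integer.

piece 0:h — minimal
piece 1:k rests on {0:h}
piece 2:i rests on {0:h}
piece 3:i rests on {2:i}
piece 4:m — minimal
piece 5:h rests on {1:k, 3:i}
minimal pieces: {0:h, 4:m}
ways to finish when only these pieces remain (= sum over removing one remaining piece with nothing left below it):
  1 left: {4}→1  {5}→1
  2 left: {1,5}→1  {3,5}→1  {4,5}→2
  3 left: {1,3,5}→2  {1,4,5}→3  {2,3,5}→1  {3,4,5}→3
  4 left: {1,2,3,5}→3  {1,3,4,5}→8  {2,3,4,5}→4
  placing 0:h first → 15 extensions
  placing 4:m first → 3 extensions
total linear extensions = 18

18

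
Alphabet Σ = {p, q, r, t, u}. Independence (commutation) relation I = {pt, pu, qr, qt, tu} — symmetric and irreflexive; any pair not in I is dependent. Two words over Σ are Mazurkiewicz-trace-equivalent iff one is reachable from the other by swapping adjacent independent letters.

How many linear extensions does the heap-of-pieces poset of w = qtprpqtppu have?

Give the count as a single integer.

piece 0:q — minimal
piece 1:t — minimal
piece 2:p rests on {0:q}
piece 3:r rests on {1:t, 2:p}
piece 4:p rests on {3:r}
piece 5:q rests on {4:p}
piece 6:t rests on {3:r}
piece 7:p rests on {5:q}
piece 8:p rests on {7:p}
piece 9:u rests on {5:q}
minimal pieces: {0:q, 1:t}
ways to finish when only these pieces remain (= sum over removing one remaining piece with nothing left below it):
  1 left: {6}→1  {8}→1  {9}→1
  2 left: {6,8}→2  {6,9}→2  {7,8}→1  {8,9}→2
  3 left: {6,7,8}→3  {6,8,9}→6  {7,8,9}→3
  4 left: {5,7,8,9}→3  {6,7,8,9}→12
  5 left: {4,5,7,8,9}→3  {5,6,7,8,9}→15
  6 left: {4,5,6,7,8,9}→18
  7 left: {3,4,5,6,7,8,9}→18
  8 left: {1,3,4,5,6,7,8,9}→18  {2,3,4,5,6,7,8,9}→18
  placing 0:q first → 36 extensions
  placing 1:t first → 18 extensions
total linear extensions = 54

54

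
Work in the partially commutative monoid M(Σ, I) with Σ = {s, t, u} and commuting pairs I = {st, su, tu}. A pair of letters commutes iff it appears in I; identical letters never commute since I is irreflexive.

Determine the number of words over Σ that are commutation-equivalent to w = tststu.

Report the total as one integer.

drop 0:t onto floor
drop 1:s onto floor
drop 2:t onto {0:t}
drop 3:s onto {1:s}
drop 4:t onto {2:t}
drop 5:u onto floor
ground layer = {0:t, 1:s, 5:u}
drop-orders for the pieces not yet dropped (sum over which currently-grounded one goes next):
  1 to go: {3} 1  {4} 1  {5} 1
  2 to go: {1,3} 1  {2,4} 1  {3,4} 2  {3,5} 2  {4,5} 2
  3 to go: {0,2,4} 1  {1,3,4} 3  {1,3,5} 3  {2,3,4} 3  {2,4,5} 3  {3,4,5} 6
  4 to go: {0,2,3,4} 4  {0,2,4,5} 4  {1,2,3,4} 6  {1,3,4,5} 12  {2,3,4,5} 12
  if 0:t drops first: 30 orders
  if 1:s drops first: 20 orders
  if 5:u drops first: 10 orders
heap linearizations: 60

60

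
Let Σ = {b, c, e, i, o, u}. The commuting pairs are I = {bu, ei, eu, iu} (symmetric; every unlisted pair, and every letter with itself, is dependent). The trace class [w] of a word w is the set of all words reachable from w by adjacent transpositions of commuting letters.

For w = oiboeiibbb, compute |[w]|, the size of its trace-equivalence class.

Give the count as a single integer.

3

0(o) covers ∅
1(i) covers 0:o
2(b) covers 1:i
3(o) covers 2:b
4(e) covers 3:o
5(i) covers 3:o
6(i) covers 5:i
7(b) covers 4:e, 6:i
8(b) covers 7:b
9(b) covers 8:b
floor of heap: 0:o
completions by unplaced set U, small U first (add the entries for U minus each lowest piece of U):
  |U|=1: {9}:1
  |U|=2: {8,9}:1
  |U|=3: {7,8,9}:1
  |U|=4: {4,7,8,9}:1  {6,7,8,9}:1
  |U|=5: {4,6,7,8,9}:2  {5,6,7,8,9}:1
  |U|=6: {4,5,6,7,8,9}:3
  |U|=7: {3,4,5,6,7,8,9}:3
  |U|=8: {2,3,4,5,6,7,8,9}:3
  start at 0(o): 3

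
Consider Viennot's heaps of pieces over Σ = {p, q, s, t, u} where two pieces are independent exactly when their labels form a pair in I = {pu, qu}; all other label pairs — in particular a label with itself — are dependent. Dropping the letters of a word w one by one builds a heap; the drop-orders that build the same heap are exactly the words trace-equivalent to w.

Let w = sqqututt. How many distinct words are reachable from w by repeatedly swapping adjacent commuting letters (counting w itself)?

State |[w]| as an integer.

3

piece 0:s — minimal
piece 1:q rests on {0:s}
piece 2:q rests on {1:q}
piece 3:u rests on {0:s}
piece 4:t rests on {2:q, 3:u}
piece 5:u rests on {4:t}
piece 6:t rests on {5:u}
piece 7:t rests on {6:t}
minimal pieces: {0:s}
ways to finish when only these pieces remain (= sum over removing one remaining piece with nothing left below it):
  1 left: {7}→1
  2 left: {6,7}→1
  3 left: {5,6,7}→1
  4 left: {4,5,6,7}→1
  5 left: {2,4,5,6,7}→1  {3,4,5,6,7}→1
  6 left: {1,2,4,5,6,7}→1  {2,3,4,5,6,7}→2
  placing 0:s first → 3 extensions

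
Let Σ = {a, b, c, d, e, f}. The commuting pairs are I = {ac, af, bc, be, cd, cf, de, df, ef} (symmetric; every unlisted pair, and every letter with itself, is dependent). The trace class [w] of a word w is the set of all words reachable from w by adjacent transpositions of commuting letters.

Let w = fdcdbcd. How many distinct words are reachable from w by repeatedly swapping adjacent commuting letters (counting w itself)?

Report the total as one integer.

#0=f has no predecessor
#1=d has no predecessor
#2=c has no predecessor
#3=d depends on [1:d]
#4=b depends on [0:f, 3:d]
#5=c depends on [2:c]
#6=d depends on [4:b]
sources: [0:f, 1:d, 2:c]
N(rest) = Σ N(rest − s) over sources s of rest; N(one piece) = 1:
  size 1 → [5]=1  [6]=1
  size 2 → [2,5]=1  [4,6]=1  [5,6]=2
  size 3 → [0,4,6]=1  [2,5,6]=3  [3,4,6]=1  [4,5,6]=3
  size 4 → [0,3,4,6]=2  [0,4,5,6]=4  [1,3,4,6]=1  [2,4,5,6]=6  [3,4,5,6]=4
  size 5 → [0,1,3,4,6]=3  [0,2,4,5,6]=10  [0,3,4,5,6]=10  [1,3,4,5,6]=5  [2,3,4,5,6]=10
  first=0(f) contributes 15
  first=1(d) contributes 30
  first=2(c) contributes 18
|[w]| = 63

63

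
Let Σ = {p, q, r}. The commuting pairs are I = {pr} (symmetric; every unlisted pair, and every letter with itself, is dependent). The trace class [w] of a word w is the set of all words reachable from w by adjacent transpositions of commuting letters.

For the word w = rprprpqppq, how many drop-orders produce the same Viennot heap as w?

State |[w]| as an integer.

0(r) covers ∅
1(p) covers ∅
2(r) covers 0:r
3(p) covers 1:p
4(r) covers 2:r
5(p) covers 3:p
6(q) covers 4:r, 5:p
7(p) covers 6:q
8(p) covers 7:p
9(q) covers 8:p
floor of heap: 0:r, 1:p
completions by unplaced set U, small U first (add the entries for U minus each lowest piece of U):
  |U|=1: {9}:1
  |U|=2: {8,9}:1
  |U|=3: {7,8,9}:1
  |U|=4: {6,7,8,9}:1
  |U|=5: {4,6,7,8,9}:1  {5,6,7,8,9}:1
  |U|=6: {2,4,6,7,8,9}:1  {3,5,6,7,8,9}:1  {4,5,6,7,8,9}:2
  |U|=7: {0,2,4,6,7,8,9}:1  {1,3,5,6,7,8,9}:1  {2,4,5,6,7,8,9}:3  {3,4,5,6,7,8,9}:3
  |U|=8: {0,2,4,5,6,7,8,9}:4  {1,3,4,5,6,7,8,9}:4  {2,3,4,5,6,7,8,9}:6
  start at 0(r): 10
  start at 1(p): 10
sum over floor = 20

20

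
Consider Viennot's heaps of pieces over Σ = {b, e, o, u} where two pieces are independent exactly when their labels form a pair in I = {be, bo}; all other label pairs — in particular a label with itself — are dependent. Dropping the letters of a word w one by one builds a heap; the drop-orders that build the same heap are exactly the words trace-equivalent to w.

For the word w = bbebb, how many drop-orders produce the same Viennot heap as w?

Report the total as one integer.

piece 0:b — minimal
piece 1:b rests on {0:b}
piece 2:e — minimal
piece 3:b rests on {1:b}
piece 4:b rests on {3:b}
minimal pieces: {0:b, 2:e}
ways to finish when only these pieces remain (= sum over removing one remaining piece with nothing left below it):
  1 left: {2}→1  {4}→1
  2 left: {2,4}→2  {3,4}→1
  3 left: {1,3,4}→1  {2,3,4}→3
  placing 0:b first → 4 extensions
  placing 2:e first → 1 extensions
total linear extensions = 5

5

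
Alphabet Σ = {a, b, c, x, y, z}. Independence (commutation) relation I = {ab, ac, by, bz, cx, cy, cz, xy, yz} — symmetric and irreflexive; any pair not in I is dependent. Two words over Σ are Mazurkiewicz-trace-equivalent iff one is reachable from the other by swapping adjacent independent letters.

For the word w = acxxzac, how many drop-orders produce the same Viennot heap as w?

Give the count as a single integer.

0(a) covers ∅
1(c) covers ∅
2(x) covers 0:a
3(x) covers 2:x
4(z) covers 3:x
5(a) covers 4:z
6(c) covers 1:c
floor of heap: 0:a, 1:c
completions by unplaced set U, small U first (add the entries for U minus each lowest piece of U):
  |U|=1: {5}:1  {6}:1
  |U|=2: {1,6}:1  {4,5}:1  {5,6}:2
  |U|=3: {1,5,6}:3  {3,4,5}:1  {4,5,6}:3
  |U|=4: {1,4,5,6}:6  {2,3,4,5}:1  {3,4,5,6}:4
  |U|=5: {0,2,3,4,5}:1  {1,3,4,5,6}:10  {2,3,4,5,6}:5
  start at 0(a): 15
  start at 1(c): 6
sum over floor = 21

21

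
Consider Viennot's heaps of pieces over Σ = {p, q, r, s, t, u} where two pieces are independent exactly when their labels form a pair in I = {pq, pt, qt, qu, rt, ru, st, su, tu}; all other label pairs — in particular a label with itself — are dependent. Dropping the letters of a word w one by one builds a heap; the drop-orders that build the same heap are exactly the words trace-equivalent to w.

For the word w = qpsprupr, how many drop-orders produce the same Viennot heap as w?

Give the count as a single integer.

#0=q has no predecessor
#1=p has no predecessor
#2=s depends on [0:q, 1:p]
#3=p depends on [2:s]
#4=r depends on [3:p]
#5=u depends on [3:p]
#6=p depends on [4:r, 5:u]
#7=r depends on [6:p]
sources: [0:q, 1:p]
N(rest) = Σ N(rest − s) over sources s of rest; N(one piece) = 1:
  size 1 → [7]=1
  size 2 → [6,7]=1
  size 3 → [4,6,7]=1  [5,6,7]=1
  size 4 → [4,5,6,7]=2
  size 5 → [3,4,5,6,7]=2
  size 6 → [2,3,4,5,6,7]=2
  first=0(q) contributes 2
  first=1(p) contributes 2
|[w]| = 4

4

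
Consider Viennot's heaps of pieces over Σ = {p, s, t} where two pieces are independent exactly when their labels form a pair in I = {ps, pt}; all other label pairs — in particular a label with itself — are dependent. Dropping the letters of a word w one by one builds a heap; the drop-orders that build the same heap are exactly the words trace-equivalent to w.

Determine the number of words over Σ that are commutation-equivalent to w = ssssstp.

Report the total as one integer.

7

piece 0:s — minimal
piece 1:s rests on {0:s}
piece 2:s rests on {1:s}
piece 3:s rests on {2:s}
piece 4:s rests on {3:s}
piece 5:t rests on {4:s}
piece 6:p — minimal
minimal pieces: {0:s, 6:p}
ways to finish when only these pieces remain (= sum over removing one remaining piece with nothing left below it):
  1 left: {5}→1  {6}→1
  2 left: {4,5}→1  {5,6}→2
  3 left: {3,4,5}→1  {4,5,6}→3
  4 left: {2,3,4,5}→1  {3,4,5,6}→4
  5 left: {1,2,3,4,5}→1  {2,3,4,5,6}→5
  placing 0:s first → 6 extensions
  placing 6:p first → 1 extensions
total linear extensions = 7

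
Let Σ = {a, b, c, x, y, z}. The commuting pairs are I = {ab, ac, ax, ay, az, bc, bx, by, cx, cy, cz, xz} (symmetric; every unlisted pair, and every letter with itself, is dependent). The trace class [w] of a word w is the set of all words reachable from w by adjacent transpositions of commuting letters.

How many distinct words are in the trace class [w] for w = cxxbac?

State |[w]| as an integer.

180

drop 0:c onto floor
drop 1:x onto floor
drop 2:x onto {1:x}
drop 3:b onto floor
drop 4:a onto floor
drop 5:c onto {0:c}
ground layer = {0:c, 1:x, 3:b, 4:a}
drop-orders for the pieces not yet dropped (sum over which currently-grounded one goes next):
  1 to go: {2} 1  {3} 1  {4} 1  {5} 1
  2 to go: {0,5} 1  {1,2} 1  {2,3} 2  {2,4} 2  {2,5} 2  {3,4} 2  {3,5} 2  {4,5} 2
  3 to go: {0,2,5} 3  {0,3,5} 3  {0,4,5} 3  {1,2,3} 3  {1,2,4} 3  {1,2,5} 3  {2,3,4} 6  {2,3,5} 6  {2,4,5} 6  {3,4,5} 6
  4 to go: {0,1,2,5} 6  {0,2,3,5} 12  {0,2,4,5} 12  {0,3,4,5} 12  {1,2,3,4} 12  {1,2,3,5} 12  {1,2,4,5} 12  {2,3,4,5} 24
  if 0:c drops first: 60 orders
  if 1:x drops first: 60 orders
  if 3:b drops first: 30 orders
  if 4:a drops first: 30 orders
heap linearizations: 180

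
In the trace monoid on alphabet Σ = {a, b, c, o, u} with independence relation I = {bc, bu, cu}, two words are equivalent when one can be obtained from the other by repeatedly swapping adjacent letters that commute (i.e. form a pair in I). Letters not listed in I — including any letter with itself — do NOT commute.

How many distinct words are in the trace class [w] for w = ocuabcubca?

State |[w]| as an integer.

0(o) covers ∅
1(c) covers 0:o
2(u) covers 0:o
3(a) covers 1:c, 2:u
4(b) covers 3:a
5(c) covers 3:a
6(u) covers 3:a
7(b) covers 4:b
8(c) covers 5:c
9(a) covers 6:u, 7:b, 8:c
floor of heap: 0:o
completions by unplaced set U, small U first (add the entries for U minus each lowest piece of U):
  |U|=1: {9}:1
  |U|=2: {6,9}:1  {7,9}:1  {8,9}:1
  |U|=3: {4,7,9}:1  {5,8,9}:1  {6,7,9}:2  {6,8,9}:2  {7,8,9}:2
  |U|=4: {4,6,7,9}:3  {4,7,8,9}:3  {5,6,8,9}:3  {5,7,8,9}:3  {6,7,8,9}:6
  |U|=5: {4,5,7,8,9}:6  {4,6,7,8,9}:12  {5,6,7,8,9}:12
  |U|=6: {4,5,6,7,8,9}:30
  |U|=7: {3,4,5,6,7,8,9}:30
  |U|=8: {1,3,4,5,6,7,8,9}:30  {2,3,4,5,6,7,8,9}:30
  start at 0(o): 60

60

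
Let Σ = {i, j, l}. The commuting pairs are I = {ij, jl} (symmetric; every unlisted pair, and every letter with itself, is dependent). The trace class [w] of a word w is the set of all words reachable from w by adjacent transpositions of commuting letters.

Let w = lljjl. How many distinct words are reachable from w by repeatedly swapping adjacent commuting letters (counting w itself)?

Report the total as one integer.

10

0(l) covers ∅
1(l) covers 0:l
2(j) covers ∅
3(j) covers 2:j
4(l) covers 1:l
floor of heap: 0:l, 2:j
completions by unplaced set U, small U first (add the entries for U minus each lowest piece of U):
  |U|=1: {3}:1  {4}:1
  |U|=2: {1,4}:1  {2,3}:1  {3,4}:2
  |U|=3: {0,1,4}:1  {1,3,4}:3  {2,3,4}:3
  start at 0(l): 6
  start at 2(j): 4
sum over floor = 10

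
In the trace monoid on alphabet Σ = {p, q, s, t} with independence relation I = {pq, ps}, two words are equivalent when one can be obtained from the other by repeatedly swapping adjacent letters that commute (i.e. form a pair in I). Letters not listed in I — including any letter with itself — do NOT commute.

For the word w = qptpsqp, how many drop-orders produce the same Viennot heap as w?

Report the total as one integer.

12

#0=q has no predecessor
#1=p has no predecessor
#2=t depends on [0:q, 1:p]
#3=p depends on [2:t]
#4=s depends on [2:t]
#5=q depends on [4:s]
#6=p depends on [3:p]
sources: [0:q, 1:p]
N(rest) = Σ N(rest − s) over sources s of rest; N(one piece) = 1:
  size 1 → [5]=1  [6]=1
  size 2 → [3,6]=1  [4,5]=1  [5,6]=2
  size 3 → [3,5,6]=3  [4,5,6]=3
  size 4 → [3,4,5,6]=6
  size 5 → [2,3,4,5,6]=6
  first=0(q) contributes 6
  first=1(p) contributes 6
|[w]| = 12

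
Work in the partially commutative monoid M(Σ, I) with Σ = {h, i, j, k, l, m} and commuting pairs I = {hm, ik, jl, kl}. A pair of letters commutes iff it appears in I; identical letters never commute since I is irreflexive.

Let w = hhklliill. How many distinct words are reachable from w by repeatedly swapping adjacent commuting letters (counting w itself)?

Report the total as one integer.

7

#0=h has no predecessor
#1=h depends on [0:h]
#2=k depends on [1:h]
#3=l depends on [1:h]
#4=l depends on [3:l]
#5=i depends on [4:l]
#6=i depends on [5:i]
#7=l depends on [6:i]
#8=l depends on [7:l]
sources: [0:h]
N(rest) = Σ N(rest − s) over sources s of rest; N(one piece) = 1:
  size 1 → [2]=1  [8]=1
  size 2 → [2,8]=2  [7,8]=1
  size 3 → [2,7,8]=3  [6,7,8]=1
  size 4 → [2,6,7,8]=4  [5,6,7,8]=1
  size 5 → [2,5,6,7,8]=5  [4,5,6,7,8]=1
  size 6 → [2,4,5,6,7,8]=6  [3,4,5,6,7,8]=1
  size 7 → [2,3,4,5,6,7,8]=7
  first=0(h) contributes 7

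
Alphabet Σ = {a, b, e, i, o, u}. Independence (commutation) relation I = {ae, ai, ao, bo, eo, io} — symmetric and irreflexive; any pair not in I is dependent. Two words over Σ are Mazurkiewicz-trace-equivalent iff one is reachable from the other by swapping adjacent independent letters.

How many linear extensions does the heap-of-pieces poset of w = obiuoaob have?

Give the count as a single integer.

0(o) covers ∅
1(b) covers ∅
2(i) covers 1:b
3(u) covers 0:o, 2:i
4(o) covers 3:u
5(a) covers 3:u
6(o) covers 4:o
7(b) covers 5:a
floor of heap: 0:o, 1:b
completions by unplaced set U, small U first (add the entries for U minus each lowest piece of U):
  |U|=1: {6}:1  {7}:1
  |U|=2: {4,6}:1  {5,7}:1  {6,7}:2
  |U|=3: {4,6,7}:3  {5,6,7}:3
  |U|=4: {4,5,6,7}:6
  |U|=5: {3,4,5,6,7}:6
  |U|=6: {0,3,4,5,6,7}:6  {2,3,4,5,6,7}:6
  start at 0(o): 6
  start at 1(b): 12
sum over floor = 18

18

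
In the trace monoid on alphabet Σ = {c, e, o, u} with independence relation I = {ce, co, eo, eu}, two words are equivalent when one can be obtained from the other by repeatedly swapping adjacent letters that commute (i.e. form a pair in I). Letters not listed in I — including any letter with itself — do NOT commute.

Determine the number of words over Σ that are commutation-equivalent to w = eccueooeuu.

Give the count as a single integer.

120

drop 0:e onto floor
drop 1:c onto floor
drop 2:c onto {1:c}
drop 3:u onto {2:c}
drop 4:e onto {0:e}
drop 5:o onto {3:u}
drop 6:o onto {5:o}
drop 7:e onto {4:e}
drop 8:u onto {6:o}
drop 9:u onto {8:u}
ground layer = {0:e, 1:c}
drop-orders for the pieces not yet dropped (sum over which currently-grounded one goes next):
  1 to go: {7} 1  {9} 1
  2 to go: {4,7} 1  {7,9} 2  {8,9} 1
  3 to go: {0,4,7} 1  {4,7,9} 3  {6,8,9} 1  {7,8,9} 3
  4 to go: {0,4,7,9} 4  {4,7,8,9} 6  {5,6,8,9} 1  {6,7,8,9} 4
  5 to go: {0,4,7,8,9} 10  {3,5,6,8,9} 1  {4,6,7,8,9} 10  {5,6,7,8,9} 5
  6 to go: {0,4,6,7,8,9} 20  {2,3,5,6,8,9} 1  {3,5,6,7,8,9} 6  {4,5,6,7,8,9} 15
  7 to go: {0,4,5,6,7,8,9} 35  {1,2,3,5,6,8,9} 1  {2,3,5,6,7,8,9} 7  {3,4,5,6,7,8,9} 21
  8 to go: {0,3,4,5,6,7,8,9} 56  {1,2,3,5,6,7,8,9} 8  {2,3,4,5,6,7,8,9} 28
  if 0:e drops first: 36 orders
  if 1:c drops first: 84 orders
heap linearizations: 120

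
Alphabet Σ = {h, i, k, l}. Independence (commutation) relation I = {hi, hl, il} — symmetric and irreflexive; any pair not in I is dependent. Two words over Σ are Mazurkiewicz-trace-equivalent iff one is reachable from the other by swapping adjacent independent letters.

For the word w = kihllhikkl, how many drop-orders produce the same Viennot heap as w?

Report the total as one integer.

0(k) covers ∅
1(i) covers 0:k
2(h) covers 0:k
3(l) covers 0:k
4(l) covers 3:l
5(h) covers 2:h
6(i) covers 1:i
7(k) covers 4:l, 5:h, 6:i
8(k) covers 7:k
9(l) covers 8:k
floor of heap: 0:k
completions by unplaced set U, small U first (add the entries for U minus each lowest piece of U):
  |U|=1: {9}:1
  |U|=2: {8,9}:1
  |U|=3: {7,8,9}:1
  |U|=4: {4,7,8,9}:1  {5,7,8,9}:1  {6,7,8,9}:1
  |U|=5: {1,6,7,8,9}:1  {2,5,7,8,9}:1  {3,4,7,8,9}:1  {4,5,7,8,9}:2  {4,6,7,8,9}:2  {5,6,7,8,9}:2
  |U|=6: {1,4,6,7,8,9}:3  {1,5,6,7,8,9}:3  {2,4,5,7,8,9}:3  {2,5,6,7,8,9}:3  {3,4,5,7,8,9}:3  {3,4,6,7,8,9}:3  {4,5,6,7,8,9}:6
  |U|=7: {1,2,5,6,7,8,9}:6  {1,3,4,6,7,8,9}:6  {1,4,5,6,7,8,9}:12  {2,3,4,5,7,8,9}:6  {2,4,5,6,7,8,9}:12  {3,4,5,6,7,8,9}:12
  |U|=8: {1,2,4,5,6,7,8,9}:30  {1,3,4,5,6,7,8,9}:30  {2,3,4,5,6,7,8,9}:30
  start at 0(k): 90

90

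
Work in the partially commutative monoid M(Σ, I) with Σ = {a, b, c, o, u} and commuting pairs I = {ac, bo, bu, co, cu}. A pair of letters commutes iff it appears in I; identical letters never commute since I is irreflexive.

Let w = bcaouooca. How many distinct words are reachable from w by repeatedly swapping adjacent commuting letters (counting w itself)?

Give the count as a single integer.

drop 0:b onto floor
drop 1:c onto {0:b}
drop 2:a onto {0:b}
drop 3:o onto {2:a}
drop 4:u onto {3:o}
drop 5:o onto {4:u}
drop 6:o onto {5:o}
drop 7:c onto {1:c}
drop 8:a onto {6:o}
ground layer = {0:b}
drop-orders for the pieces not yet dropped (sum over which currently-grounded one goes next):
  1 to go: {7} 1  {8} 1
  2 to go: {1,7} 1  {6,8} 1  {7,8} 2
  3 to go: {1,7,8} 3  {5,6,8} 1  {6,7,8} 3
  4 to go: {1,6,7,8} 6  {4,5,6,8} 1  {5,6,7,8} 4
  5 to go: {1,5,6,7,8} 10  {3,4,5,6,8} 1  {4,5,6,7,8} 5
  6 to go: {1,4,5,6,7,8} 15  {2,3,4,5,6,8} 1  {3,4,5,6,7,8} 6
  7 to go: {1,3,4,5,6,7,8} 21  {2,3,4,5,6,7,8} 7
  if 0:b drops first: 28 orders

28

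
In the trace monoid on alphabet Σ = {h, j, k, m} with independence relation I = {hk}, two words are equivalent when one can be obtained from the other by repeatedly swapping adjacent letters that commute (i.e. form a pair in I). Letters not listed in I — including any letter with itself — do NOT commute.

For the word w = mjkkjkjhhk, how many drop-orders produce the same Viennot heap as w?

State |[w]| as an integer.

3

drop 0:m onto floor
drop 1:j onto {0:m}
drop 2:k onto {1:j}
drop 3:k onto {2:k}
drop 4:j onto {3:k}
drop 5:k onto {4:j}
drop 6:j onto {5:k}
drop 7:h onto {6:j}
drop 8:h onto {7:h}
drop 9:k onto {6:j}
ground layer = {0:m}
drop-orders for the pieces not yet dropped (sum over which currently-grounded one goes next):
  1 to go: {8} 1  {9} 1
  2 to go: {7,8} 1  {8,9} 2
  3 to go: {7,8,9} 3
  4 to go: {6,7,8,9} 3
  5 to go: {5,6,7,8,9} 3
  6 to go: {4,5,6,7,8,9} 3
  7 to go: {3,4,5,6,7,8,9} 3
  8 to go: {2,3,4,5,6,7,8,9} 3
  if 0:m drops first: 3 orders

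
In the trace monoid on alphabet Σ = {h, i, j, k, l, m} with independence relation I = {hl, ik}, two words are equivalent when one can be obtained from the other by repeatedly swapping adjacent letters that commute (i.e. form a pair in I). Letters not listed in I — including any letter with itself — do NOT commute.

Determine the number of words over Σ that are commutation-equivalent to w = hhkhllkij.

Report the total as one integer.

piece 0:h — minimal
piece 1:h rests on {0:h}
piece 2:k rests on {1:h}
piece 3:h rests on {2:k}
piece 4:l rests on {2:k}
piece 5:l rests on {4:l}
piece 6:k rests on {3:h, 5:l}
piece 7:i rests on {3:h, 5:l}
piece 8:j rests on {6:k, 7:i}
minimal pieces: {0:h}
ways to finish when only these pieces remain (= sum over removing one remaining piece with nothing left below it):
  1 left: {8}→1
  2 left: {6,8}→1  {7,8}→1
  3 left: {6,7,8}→2
  4 left: {3,6,7,8}→2  {5,6,7,8}→2
  5 left: {3,5,6,7,8}→4  {4,5,6,7,8}→2
  6 left: {3,4,5,6,7,8}→6
  7 left: {2,3,4,5,6,7,8}→6
  placing 0:h first → 6 extensions

6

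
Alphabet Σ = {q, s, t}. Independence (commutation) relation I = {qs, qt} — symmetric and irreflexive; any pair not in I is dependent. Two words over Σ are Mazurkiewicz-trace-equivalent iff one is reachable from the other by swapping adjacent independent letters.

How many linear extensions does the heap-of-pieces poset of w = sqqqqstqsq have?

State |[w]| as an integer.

#0=s has no predecessor
#1=q has no predecessor
#2=q depends on [1:q]
#3=q depends on [2:q]
#4=q depends on [3:q]
#5=s depends on [0:s]
#6=t depends on [5:s]
#7=q depends on [4:q]
#8=s depends on [6:t]
#9=q depends on [7:q]
sources: [0:s, 1:q]
N(rest) = Σ N(rest − s) over sources s of rest; N(one piece) = 1:
  size 1 → [8]=1  [9]=1
  size 2 → [6,8]=1  [7,9]=1  [8,9]=2
  size 3 → [4,7,9]=1  [5,6,8]=1  [6,8,9]=3  [7,8,9]=3
  size 4 → [0,5,6,8]=1  [3,4,7,9]=1  [4,7,8,9]=4  [5,6,8,9]=4  [6,7,8,9]=6
  size 5 → [0,5,6,8,9]=5  [2,3,4,7,9]=1  [3,4,7,8,9]=5  [4,6,7,8,9]=10  [5,6,7,8,9]=10
  size 6 → [0,5,6,7,8,9]=15  [1,2,3,4,7,9]=1  [2,3,4,7,8,9]=6  [3,4,6,7,8,9]=15  [4,5,6,7,8,9]=20
  size 7 → [0,4,5,6,7,8,9]=35  [1,2,3,4,7,8,9]=7  [2,3,4,6,7,8,9]=21  [3,4,5,6,7,8,9]=35
  size 8 → [0,3,4,5,6,7,8,9]=70  [1,2,3,4,6,7,8,9]=28  [2,3,4,5,6,7,8,9]=56
  first=0(s) contributes 84
  first=1(q) contributes 126
|[w]| = 210

210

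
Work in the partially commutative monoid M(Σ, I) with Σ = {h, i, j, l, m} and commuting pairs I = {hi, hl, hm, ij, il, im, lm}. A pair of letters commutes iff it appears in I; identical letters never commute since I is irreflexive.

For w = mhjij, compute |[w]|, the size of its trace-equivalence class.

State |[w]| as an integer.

10

0(m) covers ∅
1(h) covers ∅
2(j) covers 0:m, 1:h
3(i) covers ∅
4(j) covers 2:j
floor of heap: 0:m, 1:h, 3:i
completions by unplaced set U, small U first (add the entries for U minus each lowest piece of U):
  |U|=1: {3}:1  {4}:1
  |U|=2: {2,4}:1  {3,4}:2
  |U|=3: {0,2,4}:1  {1,2,4}:1  {2,3,4}:3
  start at 0(m): 4
  start at 1(h): 4
  start at 3(i): 2
sum over floor = 10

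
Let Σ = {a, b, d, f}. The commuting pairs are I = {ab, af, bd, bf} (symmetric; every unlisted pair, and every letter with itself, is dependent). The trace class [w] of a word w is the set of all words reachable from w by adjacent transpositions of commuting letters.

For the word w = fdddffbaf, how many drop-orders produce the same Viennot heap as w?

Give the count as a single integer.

36

0(f) covers ∅
1(d) covers 0:f
2(d) covers 1:d
3(d) covers 2:d
4(f) covers 3:d
5(f) covers 4:f
6(b) covers ∅
7(a) covers 3:d
8(f) covers 5:f
floor of heap: 0:f, 6:b
completions by unplaced set U, small U first (add the entries for U minus each lowest piece of U):
  |U|=1: {6}:1  {7}:1  {8}:1
  |U|=2: {5,8}:1  {6,7}:2  {6,8}:2  {7,8}:2
  |U|=3: {4,5,8}:1  {5,6,8}:3  {5,7,8}:3  {6,7,8}:6
  |U|=4: {4,5,6,8}:4  {4,5,7,8}:4  {5,6,7,8}:12
  |U|=5: {3,4,5,7,8}:4  {4,5,6,7,8}:20
  |U|=6: {2,3,4,5,7,8}:4  {3,4,5,6,7,8}:24
  |U|=7: {1,2,3,4,5,7,8}:4  {2,3,4,5,6,7,8}:28
  start at 0(f): 32
  start at 6(b): 4
sum over floor = 36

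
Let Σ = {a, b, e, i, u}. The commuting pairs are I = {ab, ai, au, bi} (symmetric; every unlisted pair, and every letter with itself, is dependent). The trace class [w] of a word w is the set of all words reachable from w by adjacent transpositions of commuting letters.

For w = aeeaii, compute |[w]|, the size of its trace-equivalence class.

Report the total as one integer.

3

drop 0:a onto floor
drop 1:e onto {0:a}
drop 2:e onto {1:e}
drop 3:a onto {2:e}
drop 4:i onto {2:e}
drop 5:i onto {4:i}
ground layer = {0:a}
drop-orders for the pieces not yet dropped (sum over which currently-grounded one goes next):
  1 to go: {3} 1  {5} 1
  2 to go: {3,5} 2  {4,5} 1
  3 to go: {3,4,5} 3
  4 to go: {2,3,4,5} 3
  if 0:a drops first: 3 orders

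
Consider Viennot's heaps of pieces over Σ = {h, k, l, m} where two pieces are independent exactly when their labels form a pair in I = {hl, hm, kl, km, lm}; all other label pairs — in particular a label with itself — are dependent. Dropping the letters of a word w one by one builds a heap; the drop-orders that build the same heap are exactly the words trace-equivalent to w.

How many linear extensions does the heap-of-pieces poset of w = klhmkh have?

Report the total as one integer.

30

#0=k has no predecessor
#1=l has no predecessor
#2=h depends on [0:k]
#3=m has no predecessor
#4=k depends on [2:h]
#5=h depends on [4:k]
sources: [0:k, 1:l, 3:m]
N(rest) = Σ N(rest − s) over sources s of rest; N(one piece) = 1:
  size 1 → [1]=1  [3]=1  [5]=1
  size 2 → [1,3]=2  [1,5]=2  [3,5]=2  [4,5]=1
  size 3 → [1,3,5]=6  [1,4,5]=3  [2,4,5]=1  [3,4,5]=3
  size 4 → [0,2,4,5]=1  [1,2,4,5]=4  [1,3,4,5]=12  [2,3,4,5]=4
  first=0(k) contributes 20
  first=1(l) contributes 5
  first=3(m) contributes 5
|[w]| = 30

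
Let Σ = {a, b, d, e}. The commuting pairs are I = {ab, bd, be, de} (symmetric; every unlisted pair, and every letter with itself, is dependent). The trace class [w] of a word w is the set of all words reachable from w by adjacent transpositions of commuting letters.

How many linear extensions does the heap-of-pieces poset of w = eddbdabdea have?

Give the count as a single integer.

0(e) covers ∅
1(d) covers ∅
2(d) covers 1:d
3(b) covers ∅
4(d) covers 2:d
5(a) covers 0:e, 4:d
6(b) covers 3:b
7(d) covers 5:a
8(e) covers 5:a
9(a) covers 7:d, 8:e
floor of heap: 0:e, 1:d, 3:b
completions by unplaced set U, small U first (add the entries for U minus each lowest piece of U):
  |U|=1: {6}:1  {9}:1
  |U|=2: {3,6}:1  {6,9}:2  {7,9}:1  {8,9}:1
  |U|=3: {3,6,9}:3  {6,7,9}:3  {6,8,9}:3  {7,8,9}:2
  |U|=4: {3,6,7,9}:6  {3,6,8,9}:6  {5,7,8,9}:2  {6,7,8,9}:8
  |U|=5: {0,5,7,8,9}:2  {3,6,7,8,9}:20  {4,5,7,8,9}:2  {5,6,7,8,9}:10
  |U|=6: {0,4,5,7,8,9}:4  {0,5,6,7,8,9}:12  {2,4,5,7,8,9}:2  {3,5,6,7,8,9}:30  {4,5,6,7,8,9}:12
  |U|=7: {0,2,4,5,7,8,9}:6  {0,3,5,6,7,8,9}:42  {0,4,5,6,7,8,9}:28  {1,2,4,5,7,8,9}:2  {2,4,5,6,7,8,9}:14  {3,4,5,6,7,8,9}:42
  |U|=8: {0,1,2,4,5,7,8,9}:8  {0,2,4,5,6,7,8,9}:48  {0,3,4,5,6,7,8,9}:112  {1,2,4,5,6,7,8,9}:16  {2,3,4,5,6,7,8,9}:56
  start at 0(e): 72
  start at 1(d): 216
  start at 3(b): 72
sum over floor = 360

360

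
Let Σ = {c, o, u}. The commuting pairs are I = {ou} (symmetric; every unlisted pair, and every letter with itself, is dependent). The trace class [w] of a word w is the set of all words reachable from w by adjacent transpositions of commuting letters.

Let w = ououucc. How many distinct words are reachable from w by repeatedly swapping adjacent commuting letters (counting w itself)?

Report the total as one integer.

#0=o has no predecessor
#1=u has no predecessor
#2=o depends on [0:o]
#3=u depends on [1:u]
#4=u depends on [3:u]
#5=c depends on [2:o, 4:u]
#6=c depends on [5:c]
sources: [0:o, 1:u]
N(rest) = Σ N(rest − s) over sources s of rest; N(one piece) = 1:
  size 1 → [6]=1
  size 2 → [5,6]=1
  size 3 → [2,5,6]=1  [4,5,6]=1
  size 4 → [0,2,5,6]=1  [2,4,5,6]=2  [3,4,5,6]=1
  size 5 → [0,2,4,5,6]=3  [1,3,4,5,6]=1  [2,3,4,5,6]=3
  first=0(o) contributes 4
  first=1(u) contributes 6
|[w]| = 10

10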